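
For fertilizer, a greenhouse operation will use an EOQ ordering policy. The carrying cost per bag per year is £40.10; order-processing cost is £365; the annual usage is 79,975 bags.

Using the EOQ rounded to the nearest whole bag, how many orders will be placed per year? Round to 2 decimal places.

2DS/H = 2·79,975·365/40.1 = 1,455,903.99
EOQ = √1,455,903.99 ≈ 1,206.61 → Q = 1,207
Orders per year = D/Q = 79,975 / 1,207 = 66.259

66.26 orders per year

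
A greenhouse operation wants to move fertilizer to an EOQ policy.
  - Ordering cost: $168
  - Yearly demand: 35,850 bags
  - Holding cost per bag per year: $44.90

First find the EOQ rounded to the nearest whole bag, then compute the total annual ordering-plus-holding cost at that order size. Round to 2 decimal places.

$23,256.13

Optimal lot size Q* = (2 × 35,850 × $168 / $44.9)^½ ≈ 517.95 → Q = 518 bags
Annual ordering cost = (D/Q)·S = (35,850/518) × 168 = $11,627.03
Annual holding cost  = (Q/2)·H = (518/2) × 44.9 = $11,629.10
Total = $11,627.03 + $11,629.10 = $23,256.13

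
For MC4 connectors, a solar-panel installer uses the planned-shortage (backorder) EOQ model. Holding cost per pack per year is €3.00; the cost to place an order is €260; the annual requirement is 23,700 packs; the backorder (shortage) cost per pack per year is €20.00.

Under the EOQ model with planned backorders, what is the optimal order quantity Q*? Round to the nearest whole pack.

Basic EOQ = √(2·23,700·260/3) = 2,026.820
Backorder adjustment √((H+b)/b) = √((3+20)/20) = 1.0724
Q* = 2,026.820 × 1.0724 ≈ 2,173.52

2,174 packs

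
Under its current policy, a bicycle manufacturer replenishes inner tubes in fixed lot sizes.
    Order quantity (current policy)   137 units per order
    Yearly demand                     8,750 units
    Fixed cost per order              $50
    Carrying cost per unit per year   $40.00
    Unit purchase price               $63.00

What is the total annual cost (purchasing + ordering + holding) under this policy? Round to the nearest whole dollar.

$557,183

Annual ordering cost = (D/Q)·S = (8,750/137) × 50 = $3,193.43
Annual holding cost  = (Q/2)·H = (137/2) × 40 = $2,740.00
Purchase cost = D·C = 8,750 × 63 = $551,250.00
Total = $3,193.43 + $2,740.00 + $551,250.00 = $557,183.43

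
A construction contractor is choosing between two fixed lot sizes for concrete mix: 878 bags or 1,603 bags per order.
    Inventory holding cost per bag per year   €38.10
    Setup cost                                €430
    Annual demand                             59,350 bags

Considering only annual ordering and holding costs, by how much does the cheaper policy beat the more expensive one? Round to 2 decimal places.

€665.08

For each Q, cost = (D/Q)·S + (Q/2)·H.
TC(878) = (59,350/878)×430 + (878/2)×38.1 = €45,792.53
TC(1,603) = (59,350/1,603)×430 + (1,603/2)×38.1 = €46,457.61
Cheaper: Q = 878.  Difference = €665.08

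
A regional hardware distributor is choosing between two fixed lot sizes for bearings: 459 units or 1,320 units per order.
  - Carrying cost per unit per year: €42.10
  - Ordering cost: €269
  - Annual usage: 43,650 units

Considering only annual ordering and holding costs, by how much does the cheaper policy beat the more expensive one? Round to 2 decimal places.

For each Q, cost = (D/Q)·S + (Q/2)·H.
TC(459) = (43,650/459)×269 + (459/2)×42.1 = €35,243.32
TC(1,320) = (43,650/1,320)×269 + (1,320/2)×42.1 = €36,681.34
|ΔTC| = |€35,243.32 − €36,681.34| = €1,438.02

€1,438.02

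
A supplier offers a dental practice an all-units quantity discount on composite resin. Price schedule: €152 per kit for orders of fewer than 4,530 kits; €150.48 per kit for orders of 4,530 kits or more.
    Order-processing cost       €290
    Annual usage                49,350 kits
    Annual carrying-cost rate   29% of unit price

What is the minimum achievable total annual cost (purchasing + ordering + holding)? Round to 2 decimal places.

H₁ = 29%×€152 = €44.0800;  H₂ = 29%×€150.48 = €43.6392
EOQ₁ = √(2×49,350×290/44.0800) = 805.82  (< 4,530, feasible at tier 1)
EOQ₂ = √(2×49,350×290/43.6392) = 809.88  (< 4,530 → use Q = 4,530 at tier-2 price)
TC(tier 1 (EOQ₁), Q≈805.8) = €7,536,720.44
TC(tier 2, Q≈4,530.0) = €7,528,190.06
Minimum at tier 2: €7,528,190.06

€7,528,190.06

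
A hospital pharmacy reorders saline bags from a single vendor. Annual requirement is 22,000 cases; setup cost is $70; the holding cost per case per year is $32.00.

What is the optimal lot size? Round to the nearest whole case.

310 cases

EOQ = √(2DS/H) = √(2 × 22,000 × 70 / 32)
    = √(96,250.00) ≈ 310.24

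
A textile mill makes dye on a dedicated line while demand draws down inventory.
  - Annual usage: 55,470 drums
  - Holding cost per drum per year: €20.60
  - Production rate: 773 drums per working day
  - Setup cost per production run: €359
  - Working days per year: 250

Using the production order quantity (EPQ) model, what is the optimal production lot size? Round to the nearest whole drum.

1,647 drums

Daily demand d = 55,470/250 = 221.880; p = 773; 1 − d/p = 0.71296
EPQ = √(2DS / (H(1 − d/p)))
    = √(2 × 55,470 × 359 / (20.6 × 0.71296)) ≈ 1,646.74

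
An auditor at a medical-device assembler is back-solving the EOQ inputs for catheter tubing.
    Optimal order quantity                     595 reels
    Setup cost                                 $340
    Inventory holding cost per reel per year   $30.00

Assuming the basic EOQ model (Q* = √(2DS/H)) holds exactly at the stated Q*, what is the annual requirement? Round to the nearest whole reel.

EOQ relation: Q² = 2DS/H, so rearrange for the unknown.
D = Q²H / (2S) = 595² × 30 / (2 × 340) = 15,618.75

15,619 reels per year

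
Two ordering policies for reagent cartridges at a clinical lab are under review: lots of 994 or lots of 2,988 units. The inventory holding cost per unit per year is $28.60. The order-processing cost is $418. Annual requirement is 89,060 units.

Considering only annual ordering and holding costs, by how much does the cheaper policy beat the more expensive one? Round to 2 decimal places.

For each Q, cost = (D/Q)·S + (Q/2)·H.
TC(994) = (89,060/994)×418 + (994/2)×28.6 = $51,665.99
TC(2,988) = (89,060/2,988)×418 + (2,988/2)×28.6 = $55,187.26
Cheaper: Q = 994.  Difference = $3,521.27

$3,521.27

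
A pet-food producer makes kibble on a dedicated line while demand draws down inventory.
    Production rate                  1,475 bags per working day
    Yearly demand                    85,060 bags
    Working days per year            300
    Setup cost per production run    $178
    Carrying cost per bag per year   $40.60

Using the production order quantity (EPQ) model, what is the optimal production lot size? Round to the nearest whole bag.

961 bags

d = 85,060/300 = 283.5333 bags/day;  effective holding cost H(1 − d/p) = 40.6·(1 − 283.5333/1475) = 32.79562
Q* = √(2DS / H_eff) = √(2·85,060·178 / 32.79562) ≈ 960.90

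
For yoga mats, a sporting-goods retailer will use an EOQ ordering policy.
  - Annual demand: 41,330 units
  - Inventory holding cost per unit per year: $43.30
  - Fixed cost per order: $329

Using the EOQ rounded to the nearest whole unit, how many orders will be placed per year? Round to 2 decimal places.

2DS/H = 2·41,330·329/43.3 = 628,063.28
EOQ = √628,063.28 ≈ 792.50 → Q = 793
Orders per year = D/Q = 41,330 / 793 = 52.119

52.12 orders per year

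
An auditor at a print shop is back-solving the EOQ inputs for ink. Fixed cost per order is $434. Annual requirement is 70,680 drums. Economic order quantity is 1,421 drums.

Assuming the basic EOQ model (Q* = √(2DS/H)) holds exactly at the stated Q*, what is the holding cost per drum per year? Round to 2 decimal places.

From Q* = √(2DS/H) ⇒ Q*² = 2DS/H.
H = 2DS / Q² = 2 × 70,680 × 434 / 1,421² = 30.3828

$30.38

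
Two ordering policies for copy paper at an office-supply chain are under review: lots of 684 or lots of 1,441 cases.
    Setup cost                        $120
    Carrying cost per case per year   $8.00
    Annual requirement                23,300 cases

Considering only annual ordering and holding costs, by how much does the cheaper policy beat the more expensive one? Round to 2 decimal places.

$880.60

TC(Q) = (D/Q)S + (Q/2)H
TC(684) = (23,300/684)×120 + (684/2)×8 = $6,823.72
TC(1,441) = (23,300/1,441)×120 + (1,441/2)×8 = $7,704.32
|ΔTC| = |$6,823.72 − $7,704.32| = $880.60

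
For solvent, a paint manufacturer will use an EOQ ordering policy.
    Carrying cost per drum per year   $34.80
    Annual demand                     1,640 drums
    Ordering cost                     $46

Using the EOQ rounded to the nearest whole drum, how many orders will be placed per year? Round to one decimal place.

24.8 orders per year

Optimal lot size Q* = (2 × 1,640 × $46 / $34.8)^½ ≈ 65.85 → Q = 66
N = D/Q = 1,640/66 ≈ 24.848 orders/yr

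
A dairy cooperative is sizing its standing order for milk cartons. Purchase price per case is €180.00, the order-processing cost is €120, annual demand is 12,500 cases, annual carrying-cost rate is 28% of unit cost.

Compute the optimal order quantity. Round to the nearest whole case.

244 cases

H = i·C = 0.28 × €180 = €50.4000 per case-year
Optimal lot size Q* = (2 × 12,500 × €120 / €50.4)^½ ≈ 243.98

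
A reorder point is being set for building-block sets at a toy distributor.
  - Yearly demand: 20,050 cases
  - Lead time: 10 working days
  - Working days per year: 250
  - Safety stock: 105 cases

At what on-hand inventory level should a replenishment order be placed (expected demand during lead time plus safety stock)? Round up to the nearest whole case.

Daily demand d = 20,050 / 250 = 80.200 cases/day
Demand during lead time = 80.200 × 10 = 802.00
Reorder point = 802.00 + 105 = 907.00 → round up

907 cases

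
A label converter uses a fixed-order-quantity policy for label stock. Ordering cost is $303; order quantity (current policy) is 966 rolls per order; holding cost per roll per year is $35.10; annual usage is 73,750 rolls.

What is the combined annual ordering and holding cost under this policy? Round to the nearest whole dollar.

Orders/yr = 73,750/966 = 76.346; ordering cost = 76.346 × $303 = $23,132.76
Average inventory = 966/2 = 483; holding cost = 483 × $35.1 = $16,953.30
Total = $23,132.76 + $16,953.30 = $40,086.06

$40,086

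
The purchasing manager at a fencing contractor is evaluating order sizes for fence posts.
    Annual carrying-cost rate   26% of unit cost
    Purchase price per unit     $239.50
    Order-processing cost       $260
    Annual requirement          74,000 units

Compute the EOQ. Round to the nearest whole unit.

Carrying cost H = $239.5 × 26% = $62.2700/unit/yr
Q* = √(2·D·S / H) = √(2·74,000·260 / 62.27) = √617,954.1 ≈ 786.10

786 units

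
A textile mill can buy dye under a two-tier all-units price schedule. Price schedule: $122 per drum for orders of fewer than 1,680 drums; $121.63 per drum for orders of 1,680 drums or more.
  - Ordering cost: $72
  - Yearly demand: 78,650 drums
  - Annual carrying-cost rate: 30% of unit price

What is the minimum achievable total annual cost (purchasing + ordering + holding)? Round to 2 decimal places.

H₁ = 30%×$122 = $36.6000;  H₂ = 30%×$121.63 = $36.4890
EOQ₁ = √(2×78,650×72/36.6000) = 556.28  (< 1,680, feasible at tier 1)
EOQ₂ = √(2×78,650×72/36.4890) = 557.12  (< 1,680 → use Q = 1,680 at tier-2 price)
TC(tier 1 (EOQ₁), Q≈556.3) = $9,615,659.69
TC(tier 2, Q≈1,680.0) = $9,600,220.97
Minimum at tier 2: $9,600,220.97

$9,600,220.97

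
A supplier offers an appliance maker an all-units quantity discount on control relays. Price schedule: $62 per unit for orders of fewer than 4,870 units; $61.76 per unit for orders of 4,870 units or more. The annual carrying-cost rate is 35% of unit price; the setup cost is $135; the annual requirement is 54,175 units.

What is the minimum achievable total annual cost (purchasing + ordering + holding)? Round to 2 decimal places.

$3,376,666.04

H₁ = 35%×$62 = $21.7000;  H₂ = 35%×$61.76 = $21.6160
EOQ₁ = √(2×54,175×135/21.7000) = 821.02  (< 4,870, feasible at tier 1)
EOQ₂ = √(2×54,175×135/21.6160) = 822.61  (< 4,870 → use Q = 4,870 at tier-2 price)
TC(tier 1 (EOQ₁), Q≈821.0) = $3,376,666.04
TC(tier 2, Q≈4,870.0) = $3,399,984.73
Minimum at tier 1 (EOQ₁): $3,376,666.04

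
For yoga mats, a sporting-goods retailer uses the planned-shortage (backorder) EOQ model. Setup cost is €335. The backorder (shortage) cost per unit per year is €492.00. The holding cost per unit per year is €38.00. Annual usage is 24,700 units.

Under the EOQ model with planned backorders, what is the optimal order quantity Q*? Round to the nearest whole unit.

685 units

Basic EOQ = √(2·24,700·335/38) = 659.924
Backorder adjustment √((H+b)/b) = √((38+492)/492) = 1.0379
Q* = 659.924 × 1.0379 ≈ 684.94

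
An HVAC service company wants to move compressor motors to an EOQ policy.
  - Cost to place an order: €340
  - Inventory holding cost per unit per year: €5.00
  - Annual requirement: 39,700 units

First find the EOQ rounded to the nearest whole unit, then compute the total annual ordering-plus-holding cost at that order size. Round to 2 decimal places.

€11,618.09

Q* = √(2·D·S / H) = √(2·39,700·340 / 5) = √5,399,200.0 ≈ 2,323.62 → Q = 2,324 units
Annual ordering cost = (D/Q)·S = (39,700/2,324) × 340 = €5,808.09
Annual holding cost  = (Q/2)·H = (2,324/2) × 5 = €5,810.00
Total = €5,808.09 + €5,810.00 = €11,618.09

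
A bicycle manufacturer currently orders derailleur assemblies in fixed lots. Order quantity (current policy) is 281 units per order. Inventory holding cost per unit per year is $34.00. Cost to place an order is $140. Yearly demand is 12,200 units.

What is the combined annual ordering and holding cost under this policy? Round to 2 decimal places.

$10,855.29

Ordering: D/Q × S = 12,200/281 × $140 = $6,078.29
Holding:  Q/2 × H = 281/2 × $34 = $4,777.00
Total = $6,078.29 + $4,777.00 = $10,855.29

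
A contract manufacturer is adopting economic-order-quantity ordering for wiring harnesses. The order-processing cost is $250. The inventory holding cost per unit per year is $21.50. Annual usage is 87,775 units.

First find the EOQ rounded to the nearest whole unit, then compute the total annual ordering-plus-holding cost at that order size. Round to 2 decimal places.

EOQ = √(2DS/H) = √(2 × 87,775 × 250 / 21.5)
    = √(2,041,279.07) ≈ 1,428.73 → Q = 1,429 units
Orders/yr = 87,775/1,429 = 61.424; ordering cost = 61.424 × $250 = $15,356.02
Average inventory = 1,429/2 = 714.5; holding cost = 714.5 × $21.5 = $15,361.75
Total = $15,356.02 + $15,361.75 = $30,717.77

$30,717.77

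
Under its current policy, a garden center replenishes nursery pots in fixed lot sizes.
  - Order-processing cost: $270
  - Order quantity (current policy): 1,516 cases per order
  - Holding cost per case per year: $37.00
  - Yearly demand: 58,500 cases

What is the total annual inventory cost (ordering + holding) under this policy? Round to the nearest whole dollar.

$38,465

Annual ordering cost = (D/Q)·S = (58,500/1,516) × 270 = $10,418.87
Annual holding cost  = (Q/2)·H = (1,516/2) × 37 = $28,046.00
Total = $10,418.87 + $28,046.00 = $38,464.87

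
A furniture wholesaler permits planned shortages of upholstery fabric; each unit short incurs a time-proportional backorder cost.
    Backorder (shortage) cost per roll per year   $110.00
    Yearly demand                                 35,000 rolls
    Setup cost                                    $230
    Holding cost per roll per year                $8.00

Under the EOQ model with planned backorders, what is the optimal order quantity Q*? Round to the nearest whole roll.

Basic EOQ = √(2·35,000·230/8) = 1,418.626
Backorder adjustment √((H+b)/b) = √((8+110)/110) = 1.0357
Q* = 1,418.626 × 1.0357 ≈ 1,469.31

1,469 rolls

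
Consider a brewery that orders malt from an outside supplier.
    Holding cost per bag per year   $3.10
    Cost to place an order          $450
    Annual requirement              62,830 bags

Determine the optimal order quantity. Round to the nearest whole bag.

4,271 bags

EOQ = √(2DS/H) = √(2 × 62,830 × 450 / 3.1)
    = √(18,240,967.74) ≈ 4,270.94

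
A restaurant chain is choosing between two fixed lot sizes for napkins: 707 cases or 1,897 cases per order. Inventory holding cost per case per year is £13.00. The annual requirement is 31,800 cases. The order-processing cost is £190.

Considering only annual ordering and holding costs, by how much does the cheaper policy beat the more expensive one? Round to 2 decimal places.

For each Q, cost = (D/Q)·S + (Q/2)·H.
TC(707) = (31,800/707)×190 + (707/2)×13 = £13,141.47
TC(1,897) = (31,800/1,897)×190 + (1,897/2)×13 = £15,515.53
|ΔTC| = |£13,141.47 − £15,515.53| = £2,374.06

£2,374.06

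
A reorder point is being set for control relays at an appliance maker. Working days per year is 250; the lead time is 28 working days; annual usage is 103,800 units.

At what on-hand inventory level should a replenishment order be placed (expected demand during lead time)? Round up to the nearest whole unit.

11,626 units

Daily demand d = 103,800 / 250 = 415.200 units/day
Demand during lead time = 415.200 × 28 = 11,625.60
Reorder point = 11,625.60 → round up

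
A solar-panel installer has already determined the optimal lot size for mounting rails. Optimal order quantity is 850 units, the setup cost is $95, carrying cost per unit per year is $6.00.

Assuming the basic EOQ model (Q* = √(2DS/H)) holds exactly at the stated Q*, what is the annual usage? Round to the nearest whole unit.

22,816 units per year

Since Q* = (2DS/H)^½, squaring gives Q*²·H = 2DS.
D = Q²H / (2S) = 850² × 6 / (2 × 95) = 22,815.79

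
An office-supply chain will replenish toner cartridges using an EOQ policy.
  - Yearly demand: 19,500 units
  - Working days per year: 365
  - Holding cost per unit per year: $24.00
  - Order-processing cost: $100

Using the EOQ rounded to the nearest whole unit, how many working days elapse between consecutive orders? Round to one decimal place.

7.5 days

2DS/H = 2·19,500·100/24 = 162,500.00
EOQ = √162,500.00 ≈ 403.11 → Q = 403 units
Days between orders = 365 / (D/Q) = 365 / 48.387 ≈ 7.543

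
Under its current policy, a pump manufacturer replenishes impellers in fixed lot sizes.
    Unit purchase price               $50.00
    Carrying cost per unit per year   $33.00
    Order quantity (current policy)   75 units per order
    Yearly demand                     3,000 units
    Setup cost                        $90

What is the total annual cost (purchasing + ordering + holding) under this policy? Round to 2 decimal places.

Ordering: D/Q × S = 3,000/75 × $90 = $3,600.00
Holding:  Q/2 × H = 75/2 × $33 = $1,237.50
Purchase cost = D·C = 3,000 × 50 = $150,000.00
Total = $3,600.00 + $1,237.50 + $150,000.00 = $154,837.50

$154,837.50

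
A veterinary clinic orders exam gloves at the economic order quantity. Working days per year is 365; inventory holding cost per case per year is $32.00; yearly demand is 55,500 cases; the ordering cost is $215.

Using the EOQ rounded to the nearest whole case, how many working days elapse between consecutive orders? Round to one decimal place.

2DS/H = 2·55,500·215/32 = 745,781.25
EOQ = √745,781.25 ≈ 863.59 → Q = 864 cases
Cycle time = (working days × Q)/D = (365 × 864) / 55,500 = 5.682 days

5.7 days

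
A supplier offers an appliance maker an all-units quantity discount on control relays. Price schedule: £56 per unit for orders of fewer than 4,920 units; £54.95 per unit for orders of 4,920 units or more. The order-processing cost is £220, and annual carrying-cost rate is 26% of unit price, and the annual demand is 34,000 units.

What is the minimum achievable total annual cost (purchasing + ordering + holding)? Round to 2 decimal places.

£1,904,966.35

H₁ = 26%×£56 = £14.5600;  H₂ = 26%×£54.95 = £14.2870
EOQ₁ = √(2×34,000×220/14.5600) = 1,013.64  (< 4,920, feasible at tier 1)
EOQ₂ = √(2×34,000×220/14.2870) = 1,023.28  (< 4,920 → use Q = 4,920 at tier-2 price)
TC(tier 1 (EOQ₁), Q≈1,013.6) = £1,918,758.64
TC(tier 2, Q≈4,920.0) = £1,904,966.35
Minimum at tier 2: £1,904,966.35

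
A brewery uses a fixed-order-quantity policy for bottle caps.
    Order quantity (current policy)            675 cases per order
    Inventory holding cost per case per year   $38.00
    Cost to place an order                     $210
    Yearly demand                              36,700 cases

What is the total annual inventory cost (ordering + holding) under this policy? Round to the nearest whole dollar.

Ordering: D/Q × S = 36,700/675 × $210 = $11,417.78
Holding:  Q/2 × H = 675/2 × $38 = $12,825.00
Total = $11,417.78 + $12,825.00 = $24,242.78

$24,243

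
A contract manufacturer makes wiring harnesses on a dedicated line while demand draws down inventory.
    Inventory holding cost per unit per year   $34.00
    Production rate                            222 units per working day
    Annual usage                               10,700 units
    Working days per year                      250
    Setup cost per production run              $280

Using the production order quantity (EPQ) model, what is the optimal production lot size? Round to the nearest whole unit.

Daily demand d = 10,700/250 = 42.800; p = 222; 1 − d/p = 0.80721
EPQ = √(2DS / (H(1 − d/p)))
    = √(2 × 10,700 × 280 / (34 × 0.80721)) ≈ 467.25

467 units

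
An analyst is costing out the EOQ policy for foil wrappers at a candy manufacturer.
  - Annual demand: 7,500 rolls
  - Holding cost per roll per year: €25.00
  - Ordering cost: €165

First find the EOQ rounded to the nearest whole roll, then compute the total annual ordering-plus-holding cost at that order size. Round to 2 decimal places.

2DS/H = 2·7,500·165/25 = 99,000.00
EOQ = √99,000.00 ≈ 314.64 → Q = 315 rolls
Ordering: D/Q × S = 7,500/315 × €165 = €3,928.57
Holding:  Q/2 × H = 315/2 × €25 = €3,937.50
Total = €3,928.57 + €3,937.50 = €7,866.07

€7,866.07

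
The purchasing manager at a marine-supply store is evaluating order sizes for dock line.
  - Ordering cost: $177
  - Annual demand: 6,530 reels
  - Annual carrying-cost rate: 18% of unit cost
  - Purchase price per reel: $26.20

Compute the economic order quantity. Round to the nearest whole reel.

700 reels

H = i·C = 0.18 × $26.2 = $4.7160 per reel-year
Optimal lot size Q* = (2 × 6,530 × $177 / $4.716)^½ ≈ 700.12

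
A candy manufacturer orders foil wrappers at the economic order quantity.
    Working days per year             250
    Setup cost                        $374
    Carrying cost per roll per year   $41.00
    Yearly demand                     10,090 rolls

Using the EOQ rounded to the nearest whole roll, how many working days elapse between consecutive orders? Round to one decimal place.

Optimal lot size Q* = (2 × 10,090 × $374 / $41)^½ ≈ 429.05 → Q = 429 rolls
Cycle time = (working days × Q)/D = (250 × 429) / 10,090 = 10.629 days

10.6 days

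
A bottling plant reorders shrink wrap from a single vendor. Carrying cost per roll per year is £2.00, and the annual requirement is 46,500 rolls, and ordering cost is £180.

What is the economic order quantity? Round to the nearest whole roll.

2,893 rolls

EOQ = √(2DS/H) = √(2 × 46,500 × 180 / 2)
    = √(8,370,000.00) ≈ 2,893.10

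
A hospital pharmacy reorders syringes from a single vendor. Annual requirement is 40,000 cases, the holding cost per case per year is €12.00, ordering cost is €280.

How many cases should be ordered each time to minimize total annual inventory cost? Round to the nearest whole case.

1,366 cases

Optimal lot size Q* = (2 × 40,000 × €280 / €12)^½ ≈ 1,366.26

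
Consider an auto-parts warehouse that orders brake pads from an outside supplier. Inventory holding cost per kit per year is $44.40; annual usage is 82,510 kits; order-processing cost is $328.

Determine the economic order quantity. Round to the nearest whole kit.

EOQ = √(2DS/H) = √(2 × 82,510 × 328 / 44.4)
    = √(1,219,066.67) ≈ 1,104.11

1,104 kits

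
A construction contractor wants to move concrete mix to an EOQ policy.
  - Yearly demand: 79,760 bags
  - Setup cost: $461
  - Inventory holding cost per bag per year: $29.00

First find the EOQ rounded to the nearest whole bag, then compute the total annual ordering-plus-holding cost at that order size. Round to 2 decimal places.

$46,180.33

Optimal lot size Q* = (2 × 79,760 × $461 / $29)^½ ≈ 1,592.43 → Q = 1,592 bags
Ordering: D/Q × S = 79,760/1,592 × $461 = $23,096.33
Holding:  Q/2 × H = 1,592/2 × $29 = $23,084.00
Total = $23,096.33 + $23,084.00 = $46,180.33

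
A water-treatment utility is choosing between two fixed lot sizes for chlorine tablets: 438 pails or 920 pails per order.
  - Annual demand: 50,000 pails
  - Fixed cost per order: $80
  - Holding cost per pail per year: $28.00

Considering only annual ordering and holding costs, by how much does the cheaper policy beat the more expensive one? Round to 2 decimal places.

$1,963.41

Annual cost at Q: ordering D·S/Q plus holding Q·H/2.
TC(438) = (50,000/438)×80 + (438/2)×28 = $15,264.42
TC(920) = (50,000/920)×80 + (920/2)×28 = $17,227.83
|ΔTC| = |$15,264.42 − $17,227.83| = $1,963.41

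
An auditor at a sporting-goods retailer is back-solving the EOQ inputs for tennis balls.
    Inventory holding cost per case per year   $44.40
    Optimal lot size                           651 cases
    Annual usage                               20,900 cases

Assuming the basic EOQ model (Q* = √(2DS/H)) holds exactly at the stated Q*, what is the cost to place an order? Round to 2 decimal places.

$450.16

From Q* = √(2DS/H) ⇒ Q*² = 2DS/H.
S = Q²H / (2D) = 651² × 44.4 / (2 × 20,900) = 450.1618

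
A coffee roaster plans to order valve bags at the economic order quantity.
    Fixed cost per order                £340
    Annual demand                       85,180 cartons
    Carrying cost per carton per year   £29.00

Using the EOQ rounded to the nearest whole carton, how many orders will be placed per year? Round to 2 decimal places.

60.28 orders per year

Optimal lot size Q* = (2 × 85,180 × £340 / £29)^½ ≈ 1,413.27 → Q = 1,413
Orders per year = D/Q = 85,180 / 1,413 = 60.283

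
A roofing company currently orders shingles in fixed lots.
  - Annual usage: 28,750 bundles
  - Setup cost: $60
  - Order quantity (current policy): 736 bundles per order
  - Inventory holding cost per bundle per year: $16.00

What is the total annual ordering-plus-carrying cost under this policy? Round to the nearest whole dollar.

$8,232

Orders/yr = 28,750/736 = 39.062; ordering cost = 39.062 × $60 = $2,343.75
Average inventory = 736/2 = 368; holding cost = 368 × $16 = $5,888.00
Total = $2,343.75 + $5,888.00 = $8,231.75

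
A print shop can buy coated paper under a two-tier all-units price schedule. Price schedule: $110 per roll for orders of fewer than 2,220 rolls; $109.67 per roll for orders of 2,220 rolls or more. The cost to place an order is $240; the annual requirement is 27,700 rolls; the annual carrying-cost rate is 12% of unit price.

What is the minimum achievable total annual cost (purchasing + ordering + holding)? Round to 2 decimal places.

H₁ = 12%×$110 = $13.2000;  H₂ = 12%×$109.67 = $13.1604
EOQ₁ = √(2×27,700×240/13.2000) = 1,003.63  (< 2,220, feasible at tier 1)
EOQ₂ = √(2×27,700×240/13.1604) = 1,005.14  (< 2,220 → use Q = 2,220 at tier-2 price)
TC(tier 1 (EOQ₁), Q≈1,003.6) = $3,060,247.91
TC(tier 2, Q≈2,220.0) = $3,055,461.64
Minimum at tier 2: $3,055,461.64

$3,055,461.64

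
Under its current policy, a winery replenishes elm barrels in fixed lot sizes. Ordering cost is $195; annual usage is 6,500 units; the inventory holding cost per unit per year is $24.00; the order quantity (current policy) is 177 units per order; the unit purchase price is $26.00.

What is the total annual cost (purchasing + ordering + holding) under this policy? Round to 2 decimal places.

$178,285.02

Ordering: D/Q × S = 6,500/177 × $195 = $7,161.02
Holding:  Q/2 × H = 177/2 × $24 = $2,124.00
Purchase cost = D·C = 6,500 × 26 = $169,000.00
Total = $7,161.02 + $2,124.00 + $169,000.00 = $178,285.02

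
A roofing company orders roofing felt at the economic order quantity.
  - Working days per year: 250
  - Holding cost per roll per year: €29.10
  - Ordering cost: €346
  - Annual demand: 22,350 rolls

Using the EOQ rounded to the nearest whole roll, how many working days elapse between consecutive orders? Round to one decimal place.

8.2 days

EOQ = √(2DS/H) = √(2 × 22,350 × 346 / 29.1)
    = √(531,484.54) ≈ 729.03 → Q = 729 rolls
T = Q/D × 250 days = 729/22,350 × 250 = 8.154 days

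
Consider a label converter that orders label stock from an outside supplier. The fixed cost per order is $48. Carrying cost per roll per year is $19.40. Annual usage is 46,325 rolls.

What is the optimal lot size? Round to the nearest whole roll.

Q* = √(2·D·S / H) = √(2·46,325·48 / 19.4) = √229,237.1 ≈ 478.79

479 rolls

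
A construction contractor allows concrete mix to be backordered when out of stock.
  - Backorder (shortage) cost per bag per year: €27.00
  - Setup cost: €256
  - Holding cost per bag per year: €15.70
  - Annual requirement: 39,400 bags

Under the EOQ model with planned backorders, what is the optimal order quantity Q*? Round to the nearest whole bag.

Basic EOQ = √(2·39,400·256/15.7) = 1,133.531
Backorder adjustment √((H+b)/b) = √((15.7+27)/27) = 1.2576
Q* = 1,133.531 × 1.2576 ≈ 1,425.49

1,425 bags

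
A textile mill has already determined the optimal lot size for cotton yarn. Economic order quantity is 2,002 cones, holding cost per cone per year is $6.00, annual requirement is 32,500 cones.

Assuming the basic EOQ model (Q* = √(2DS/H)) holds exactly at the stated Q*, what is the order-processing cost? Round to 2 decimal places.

Since Q* = (2DS/H)^½, squaring gives Q*²·H = 2DS.
S = Q²H / (2D) = 2,002² × 6 / (2 × 32,500) = 369.9696

$369.97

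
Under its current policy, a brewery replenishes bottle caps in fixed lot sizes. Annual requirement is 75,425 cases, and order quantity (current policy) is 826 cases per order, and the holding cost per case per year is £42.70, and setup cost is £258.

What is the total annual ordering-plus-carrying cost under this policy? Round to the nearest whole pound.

£41,194

Annual ordering cost = (D/Q)·S = (75,425/826) × 258 = £23,558.90
Annual holding cost  = (Q/2)·H = (826/2) × 42.7 = £17,635.10
Total = £23,558.90 + £17,635.10 = £41,194.00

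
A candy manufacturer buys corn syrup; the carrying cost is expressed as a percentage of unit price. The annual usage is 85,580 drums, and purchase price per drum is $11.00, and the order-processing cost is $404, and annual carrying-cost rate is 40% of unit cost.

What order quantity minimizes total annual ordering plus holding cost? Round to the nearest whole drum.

3,964 drums

Holding cost per drum per year: H = 40% × $11 = $4.4000
2DS/H = 2·85,580·404/4.4 = 15,715,600.00
EOQ = √15,715,600.00 ≈ 3,964.29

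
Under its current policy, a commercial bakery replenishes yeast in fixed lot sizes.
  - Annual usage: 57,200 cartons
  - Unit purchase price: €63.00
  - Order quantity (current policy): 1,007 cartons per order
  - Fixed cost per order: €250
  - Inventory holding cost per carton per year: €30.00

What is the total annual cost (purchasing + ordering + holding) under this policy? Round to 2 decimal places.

Ordering: D/Q × S = 57,200/1,007 × €250 = €14,200.60
Holding:  Q/2 × H = 1,007/2 × €30 = €15,105.00
Purchase cost = D·C = 57,200 × 63 = €3,603,600.00
Total = €14,200.60 + €15,105.00 + €3,603,600.00 = €3,632,905.60

€3,632,905.60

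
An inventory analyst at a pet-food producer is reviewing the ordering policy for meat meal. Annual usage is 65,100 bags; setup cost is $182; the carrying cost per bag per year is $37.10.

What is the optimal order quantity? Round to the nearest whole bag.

Q* = √(2·D·S / H) = √(2·65,100·182 / 37.1) = √638,717.0 ≈ 799.20

799 bags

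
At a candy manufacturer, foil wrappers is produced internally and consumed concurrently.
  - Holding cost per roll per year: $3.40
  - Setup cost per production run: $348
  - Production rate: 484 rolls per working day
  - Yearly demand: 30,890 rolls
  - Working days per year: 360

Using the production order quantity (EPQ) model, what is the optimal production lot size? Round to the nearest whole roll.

d = 30,890/360 = 85.8056 rolls/day;  effective holding cost H(1 − d/p) = 3.4·(1 − 85.8056/484) = 2.79723
Q* = √(2DS / H_eff) = √(2·30,890·348 / 2.79723) ≈ 2,772.36

2,772 rolls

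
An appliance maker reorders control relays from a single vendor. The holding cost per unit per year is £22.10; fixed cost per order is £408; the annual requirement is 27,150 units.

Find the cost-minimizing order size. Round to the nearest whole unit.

1,001 units

Optimal lot size Q* = (2 × 27,150 × £408 / £22.1)^½ ≈ 1,001.23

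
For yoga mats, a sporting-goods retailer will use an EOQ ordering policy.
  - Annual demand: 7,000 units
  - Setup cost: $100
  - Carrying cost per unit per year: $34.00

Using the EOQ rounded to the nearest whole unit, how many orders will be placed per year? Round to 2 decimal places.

Q* = √(2·D·S / H) = √(2·7,000·100 / 34) = √41,176.5 ≈ 202.92 → Q = 203
N = D/Q = 7,000/203 ≈ 34.483 orders/yr

34.48 orders per year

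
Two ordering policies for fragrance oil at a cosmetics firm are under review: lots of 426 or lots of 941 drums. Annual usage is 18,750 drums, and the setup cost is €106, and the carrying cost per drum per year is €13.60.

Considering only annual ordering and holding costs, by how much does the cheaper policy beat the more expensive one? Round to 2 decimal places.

€948.62

Annual cost at Q: ordering D·S/Q plus holding Q·H/2.
TC(426) = (18,750/426)×106 + (426/2)×13.6 = €7,562.29
TC(941) = (18,750/941)×106 + (941/2)×13.6 = €8,510.91
Cheaper: Q = 426.  Difference = €948.62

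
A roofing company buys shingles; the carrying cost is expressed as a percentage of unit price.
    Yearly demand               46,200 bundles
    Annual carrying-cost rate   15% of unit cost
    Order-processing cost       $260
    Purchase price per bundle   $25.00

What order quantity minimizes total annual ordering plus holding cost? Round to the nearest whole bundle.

2,531 bundles

Carrying cost H = $25 × 15% = $3.7500/bundle/yr
EOQ = √(2DS/H) = √(2 × 46,200 × 260 / 3.75)
    = √(6,406,400.00) ≈ 2,531.09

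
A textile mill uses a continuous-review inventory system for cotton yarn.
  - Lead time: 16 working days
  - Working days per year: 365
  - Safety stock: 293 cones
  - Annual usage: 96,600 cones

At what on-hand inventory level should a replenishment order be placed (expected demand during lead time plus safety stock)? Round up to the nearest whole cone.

Daily demand d = 96,600 / 365 = 264.658 cones/day
Demand during lead time = 264.658 × 16 = 4,234.52
Reorder point = 4,234.52 + 293 = 4,527.52 → round up

4,528 cones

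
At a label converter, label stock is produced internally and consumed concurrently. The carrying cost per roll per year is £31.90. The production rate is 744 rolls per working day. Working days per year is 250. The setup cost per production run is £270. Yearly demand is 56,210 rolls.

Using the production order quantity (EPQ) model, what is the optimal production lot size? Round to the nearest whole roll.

1,168 rolls

Daily demand d = 56,210/250 = 224.840; p = 744; 1 − d/p = 0.69780
EPQ = √(2DS / (H(1 − d/p)))
    = √(2 × 56,210 × 270 / (31.9 × 0.69780)) ≈ 1,167.73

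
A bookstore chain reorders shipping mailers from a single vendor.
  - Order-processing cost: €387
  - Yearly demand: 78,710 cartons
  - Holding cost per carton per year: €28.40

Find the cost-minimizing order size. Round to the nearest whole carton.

1,465 cartons

Optimal lot size Q* = (2 × 78,710 × €387 / €28.4)^½ ≈ 1,464.62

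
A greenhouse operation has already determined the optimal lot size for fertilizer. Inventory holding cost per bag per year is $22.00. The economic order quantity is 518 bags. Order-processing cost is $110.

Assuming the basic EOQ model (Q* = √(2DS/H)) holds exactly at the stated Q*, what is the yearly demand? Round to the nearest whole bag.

26,832 bags per year

Since Q* = (2DS/H)^½, squaring gives Q*²·H = 2DS.
D = Q²H / (2S) = 518² × 22 / (2 × 110) = 26,832.40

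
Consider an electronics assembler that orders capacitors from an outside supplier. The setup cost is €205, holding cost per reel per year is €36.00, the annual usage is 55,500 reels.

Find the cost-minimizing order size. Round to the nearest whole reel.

Q* = √(2·D·S / H) = √(2·55,500·205 / 36) = √632,083.3 ≈ 795.04

795 reels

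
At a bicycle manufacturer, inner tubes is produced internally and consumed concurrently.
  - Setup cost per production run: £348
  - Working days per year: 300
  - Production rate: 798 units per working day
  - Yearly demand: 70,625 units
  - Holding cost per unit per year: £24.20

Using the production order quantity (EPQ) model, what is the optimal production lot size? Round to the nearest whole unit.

1,697 units

Daily demand d = 70,625/300 = 235.417; p = 798; 1 − d/p = 0.70499
EPQ = √(2DS / (H(1 − d/p)))
    = √(2 × 70,625 × 348 / (24.2 × 0.70499)) ≈ 1,697.40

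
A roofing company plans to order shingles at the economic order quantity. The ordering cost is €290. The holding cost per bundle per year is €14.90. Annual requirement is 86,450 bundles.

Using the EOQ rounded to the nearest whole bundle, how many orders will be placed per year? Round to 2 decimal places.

47.14 orders per year

Optimal lot size Q* = (2 × 86,450 × €290 / €14.9)^½ ≈ 1,834.44 → Q = 1,834
Orders per year = D/Q = 86,450 / 1,834 = 47.137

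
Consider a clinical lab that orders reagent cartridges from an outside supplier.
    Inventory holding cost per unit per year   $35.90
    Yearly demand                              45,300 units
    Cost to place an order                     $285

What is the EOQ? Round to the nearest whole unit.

848 units

Optimal lot size Q* = (2 × 45,300 × $285 / $35.9)^½ ≈ 848.08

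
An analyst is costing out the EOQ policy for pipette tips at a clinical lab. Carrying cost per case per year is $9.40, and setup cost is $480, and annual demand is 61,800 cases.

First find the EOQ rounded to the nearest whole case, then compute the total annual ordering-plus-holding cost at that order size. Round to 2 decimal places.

$23,615.32

2DS/H = 2·61,800·480/9.4 = 6,311,489.36
EOQ = √6,311,489.36 ≈ 2,512.27 → Q = 2,512 cases
Orders/yr = 61,800/2,512 = 24.602; ordering cost = 24.602 × $480 = $11,808.92
Average inventory = 2,512/2 = 1256; holding cost = 1256 × $9.4 = $11,806.40
Total = $11,808.92 + $11,806.40 = $23,615.32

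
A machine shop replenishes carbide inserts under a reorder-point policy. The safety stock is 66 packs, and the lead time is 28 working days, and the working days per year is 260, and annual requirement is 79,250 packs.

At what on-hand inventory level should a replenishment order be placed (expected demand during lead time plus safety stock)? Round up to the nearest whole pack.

8,601 packs

Daily demand d = 79,250 / 260 = 304.808 packs/day
Demand during lead time = 304.808 × 28 = 8,534.62
Reorder point = 8,534.62 + 66 = 8,600.62 → round up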